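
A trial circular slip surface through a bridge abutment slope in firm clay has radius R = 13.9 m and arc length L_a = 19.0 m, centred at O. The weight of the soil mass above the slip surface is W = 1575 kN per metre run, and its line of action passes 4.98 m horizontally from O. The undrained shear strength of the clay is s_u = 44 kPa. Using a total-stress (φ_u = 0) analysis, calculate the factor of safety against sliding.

Taking moments about the centre O, the resisting moment is provided by the undrained shear strength acting along the arc:
M_R = s_u·L_a·R = 44·19.00·13.9 = 11620.4 kN·m/m
M_D = W·d = 1575·4.98 = 7843.5 kN·m/m
FS = M_R / M_D = 11620.4 / 7843.5 = 1.482

FS = 1.48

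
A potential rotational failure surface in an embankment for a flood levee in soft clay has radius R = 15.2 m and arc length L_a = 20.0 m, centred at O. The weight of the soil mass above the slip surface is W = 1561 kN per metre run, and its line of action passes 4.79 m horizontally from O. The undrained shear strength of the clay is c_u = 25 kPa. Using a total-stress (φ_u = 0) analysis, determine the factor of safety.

Taking moments about the centre O, the resisting moment is provided by the undrained shear strength acting along the arc:
M_R = c_u·L_a·R = 25·20.00·15.2 = 7600.0 kN·m/m
M_D = W·d = 1561·4.79 = 7477.2 kN·m/m
FS = M_R / M_D = 7600.0 / 7477.2 = 1.016

FS = 1.02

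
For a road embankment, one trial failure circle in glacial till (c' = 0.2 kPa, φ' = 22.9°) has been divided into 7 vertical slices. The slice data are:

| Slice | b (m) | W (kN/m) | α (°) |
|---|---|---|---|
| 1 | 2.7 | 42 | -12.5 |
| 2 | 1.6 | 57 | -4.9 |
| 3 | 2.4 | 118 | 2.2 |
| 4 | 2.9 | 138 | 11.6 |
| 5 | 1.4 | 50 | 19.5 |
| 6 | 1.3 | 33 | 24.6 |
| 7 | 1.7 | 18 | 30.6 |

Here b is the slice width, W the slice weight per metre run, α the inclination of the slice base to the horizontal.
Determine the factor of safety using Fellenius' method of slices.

Ordinary method of slices: FS = Σ[c'·Δl_i + (W_i cosα_i)·tanφ'] / Σ W_i sinα_i, with Δl_i = b_i / cosα_i.
Slice 1: Δl = 2.7/cos(-12.5°) = 2.766 m; N'_1 = 42·cos(-12.5°) = 41.0; c'Δl = 0.55; W sinα = -9.1
Slice 2: Δl = 1.6/cos(-4.9°) = 1.606 m; N'_2 = 57·cos(-4.9°) = 56.8; c'Δl = 0.32; W sinα = -4.9
Slice 3: Δl = 2.4/cos2.2° = 2.402 m; N'_3 = 118·cos2.2° = 117.9; c'Δl = 0.48; W sinα = 4.5
Slice 4: Δl = 2.9/cos11.6° = 2.960 m; N'_4 = 138·cos11.6° = 135.2; c'Δl = 0.59; W sinα = 27.7
Slice 5: Δl = 1.4/cos19.5° = 1.485 m; N'_5 = 50·cos19.5° = 47.1; c'Δl = 0.30; W sinα = 16.7
Slice 6: Δl = 1.3/cos24.6° = 1.430 m; N'_6 = 33·cos24.6° = 30.0; c'Δl = 0.29; W sinα = 13.7
Slice 7: Δl = 1.7/cos30.6° = 1.975 m; N'_7 = 18·cos30.6° = 15.5; c'Δl = 0.40; W sinα = 9.2
Σc'Δl = 2.9 kN/m; ΣN' = 443.5 kN/m; ΣW sinα = 57.9 kN/m
Resisting = 2.9 + 443.5·tan22.9° = 2.9 + 187.4 = 190.3 kN/m
FS = 190.3 / 57.9 = 3.286

FS = 3.29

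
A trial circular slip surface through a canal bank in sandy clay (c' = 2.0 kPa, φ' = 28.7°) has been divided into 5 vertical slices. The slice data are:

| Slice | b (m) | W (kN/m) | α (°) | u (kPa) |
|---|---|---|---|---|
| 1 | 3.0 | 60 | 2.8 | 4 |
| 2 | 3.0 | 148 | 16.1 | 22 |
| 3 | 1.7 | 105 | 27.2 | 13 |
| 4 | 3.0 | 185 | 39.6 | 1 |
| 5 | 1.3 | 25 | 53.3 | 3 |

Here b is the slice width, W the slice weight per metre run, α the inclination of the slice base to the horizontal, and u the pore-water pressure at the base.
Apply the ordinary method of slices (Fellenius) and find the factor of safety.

Ordinary method of slices: FS = Σ[c'·Δl_i + (W_i cosα_i − u_i·Δl_i)·tanφ'] / Σ W_i sinα_i, with Δl_i = b_i / cosα_i.
Slice 1: Δl = 3.0/cos2.8° = 3.004 m; N'_1 = 60·cos2.8° − 4·3.004 = 47.9; c'Δl = 6.01; W sinα = 2.9
Slice 2: Δl = 3.0/cos16.1° = 3.122 m; N'_2 = 148·cos16.1° − 22·3.122 = 73.5; c'Δl = 6.24; W sinα = 41.0
Slice 3: Δl = 1.7/cos27.2° = 1.911 m; N'_3 = 105·cos27.2° − 13·1.911 = 68.5; c'Δl = 3.82; W sinα = 48.0
Slice 4: Δl = 3.0/cos39.6° = 3.894 m; N'_4 = 185·cos39.6° − 1·3.894 = 138.7; c'Δl = 7.79; W sinα = 117.9
Slice 5: Δl = 1.3/cos53.3° = 2.175 m; N'_5 = 25·cos53.3° − 3·2.175 = 8.4; c'Δl = 4.35; W sinα = 20.0
Σc'Δl = 28.2 kN/m; ΣN' = 337.0 kN/m; ΣW sinα = 229.9 kN/m
Resisting = 28.2 + 337.0·tan28.7° = 28.2 + 184.5 = 212.7 kN/m
FS = 212.7 / 229.9 = 0.925

FS = 0.93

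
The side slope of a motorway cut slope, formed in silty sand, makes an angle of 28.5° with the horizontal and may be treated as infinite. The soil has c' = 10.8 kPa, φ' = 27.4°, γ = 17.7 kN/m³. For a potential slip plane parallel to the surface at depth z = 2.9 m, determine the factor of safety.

For an infinite slope with a slip plane parallel to the surface (no pore pressure): FS = [c' + γz cos²β tanφ'] / [γz sinβ cosβ].
γz = 17.7·2.9 = 51.33 kN/m²
Numerator = 10.8 + 51.33·cos²28.5°·tan27.4° = 10.8 + 51.33·0.7723·0.5184 = 31.349 kPa
Denominator = 51.33·sin28.5°·cos28.5° = 51.33·0.4772·0.8788 = 21.524 kPa
FS = 31.349 / 21.524 = 1.456

FS = 1.46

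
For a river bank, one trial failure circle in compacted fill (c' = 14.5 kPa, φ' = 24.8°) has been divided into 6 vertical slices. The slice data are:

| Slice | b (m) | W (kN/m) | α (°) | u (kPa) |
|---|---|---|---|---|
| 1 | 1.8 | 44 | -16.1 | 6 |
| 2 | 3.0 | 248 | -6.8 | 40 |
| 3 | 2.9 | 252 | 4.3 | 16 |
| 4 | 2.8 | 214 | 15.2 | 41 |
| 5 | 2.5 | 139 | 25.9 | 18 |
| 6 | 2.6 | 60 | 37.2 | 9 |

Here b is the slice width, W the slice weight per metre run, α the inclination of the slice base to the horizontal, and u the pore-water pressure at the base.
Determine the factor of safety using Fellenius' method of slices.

Ordinary method of slices: FS = Σ[c'·Δl_i + (W_i cosα_i − u_i·Δl_i)·tanφ'] / Σ W_i sinα_i, with Δl_i = b_i / cosα_i.
Slice 1: Δl = 1.8/cos(-16.1°) = 1.873 m; N'_1 = 44·cos(-16.1°) − 6·1.873 = 31.0; c'Δl = 27.17; W sinα = -12.2
Slice 2: Δl = 3.0/cos(-6.8°) = 3.021 m; N'_2 = 248·cos(-6.8°) − 40·3.021 = 125.4; c'Δl = 43.81; W sinα = -29.4
Slice 3: Δl = 2.9/cos4.3° = 2.908 m; N'_3 = 252·cos4.3° − 16·2.908 = 204.8; c'Δl = 42.17; W sinα = 18.9
Slice 4: Δl = 2.8/cos15.2° = 2.902 m; N'_4 = 214·cos15.2° − 41·2.902 = 87.6; c'Δl = 42.07; W sinα = 56.1
Slice 5: Δl = 2.5/cos25.9° = 2.779 m; N'_5 = 139·cos25.9° − 18·2.779 = 75.0; c'Δl = 40.30; W sinα = 60.7
Slice 6: Δl = 2.6/cos37.2° = 3.264 m; N'_6 = 60·cos37.2° − 9·3.264 = 18.4; c'Δl = 47.33; W sinα = 36.3
Σc'Δl = 242.8 kN/m; ΣN' = 542.2 kN/m; ΣW sinα = 130.4 kN/m
Resisting = 242.8 + 542.2·tan24.8° = 242.8 + 250.5 = 493.4 kN/m
FS = 493.4 / 130.4 = 3.783

FS = 3.78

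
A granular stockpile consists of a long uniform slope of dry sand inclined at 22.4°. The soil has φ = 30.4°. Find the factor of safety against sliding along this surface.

For a dry cohesionless infinite slope the factor of safety is FS = tanφ / tanβ.
FS = tan30.4° / tan22.4° = 0.5867 / 0.4122 = 1.423

FS = 1.42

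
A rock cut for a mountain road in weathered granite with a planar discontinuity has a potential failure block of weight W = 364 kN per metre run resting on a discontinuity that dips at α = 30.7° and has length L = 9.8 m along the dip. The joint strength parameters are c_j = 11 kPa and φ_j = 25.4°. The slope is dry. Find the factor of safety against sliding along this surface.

Resolving the block weight along and normal to the plane and applying the Mohr–Coulomb strength on the joint:
N' = W cosα = 364·cos30.7° = 313.0 kN/m
Driving force T = W sinα = 364·sin30.7° = 185.8 kN/m
Resisting force R = c_j·L + N'·tanφ_j = 11·9.8 + 313.0·tan25.4° = 107.8 + 148.6 = 256.4 kN/m
FS = R / T = 256.4 / 185.8 = 1.380

FS = 1.38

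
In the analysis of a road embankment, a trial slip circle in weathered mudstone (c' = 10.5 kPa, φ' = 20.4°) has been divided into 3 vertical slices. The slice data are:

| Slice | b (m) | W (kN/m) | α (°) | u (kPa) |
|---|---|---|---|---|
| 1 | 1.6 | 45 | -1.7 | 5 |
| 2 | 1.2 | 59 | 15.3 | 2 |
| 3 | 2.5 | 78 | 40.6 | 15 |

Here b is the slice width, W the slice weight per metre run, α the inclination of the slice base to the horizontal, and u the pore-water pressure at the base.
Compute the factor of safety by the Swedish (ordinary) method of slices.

FS = 1.57

Ordinary method of slices: FS = Σ[c'·Δl_i + (W_i cosα_i − u_i·Δl_i)·tanφ'] / Σ W_i sinα_i, with Δl_i = b_i / cosα_i.
Slice 1: Δl = 1.6/cos(-1.7°) = 1.601 m; N'_1 = 45·cos(-1.7°) − 5·1.601 = 37.0; c'Δl = 16.81; W sinα = -1.3
Slice 2: Δl = 1.2/cos15.3° = 1.244 m; N'_2 = 59·cos15.3° − 2·1.244 = 54.4; c'Δl = 13.06; W sinα = 15.6
Slice 3: Δl = 2.5/cos40.6° = 3.293 m; N'_3 = 78·cos40.6° − 15·3.293 = 9.8; c'Δl = 34.57; W sinα = 50.8
Σc'Δl = 64.4 kN/m; ΣN' = 101.2 kN/m; ΣW sinα = 65.0 kN/m
Resisting = 64.4 + 101.2·tan20.4° = 64.4 + 37.6 = 102.1 kN/m
FS = 102.1 / 65.0 = 1.571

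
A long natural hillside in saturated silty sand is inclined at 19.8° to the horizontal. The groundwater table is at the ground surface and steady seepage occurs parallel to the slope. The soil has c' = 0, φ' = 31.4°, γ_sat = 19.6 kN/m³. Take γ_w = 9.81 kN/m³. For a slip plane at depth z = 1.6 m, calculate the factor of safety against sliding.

With seepage parallel to the slope and the water table at the surface, the effective normal stress on the slip plane uses the buoyant unit weight γ' = γ_sat − γ_w while the driving shear stress uses γ_sat:
FS = [c' + γ' z cos²β tanφ'] / [γ_sat z sinβ cosβ]
(For c' = 0 this reduces to FS = (γ'/γ_sat)·tanφ'/tanβ.)
γ' = 19.6 − 9.81 = 9.79 kN/m³
Numerator = 0.0 + 9.79·1.6·cos²19.8°·tan31.4° = 0.0 + 9.79·1.6·0.8853·0.6104 = 8.464 kPa
Denominator = 19.6·1.6·sin19.8°·cos19.8° = 19.6·1.6·0.3387·0.9409 = 9.995 kPa
FS = 8.464 / 9.995 = 0.847

FS = 0.85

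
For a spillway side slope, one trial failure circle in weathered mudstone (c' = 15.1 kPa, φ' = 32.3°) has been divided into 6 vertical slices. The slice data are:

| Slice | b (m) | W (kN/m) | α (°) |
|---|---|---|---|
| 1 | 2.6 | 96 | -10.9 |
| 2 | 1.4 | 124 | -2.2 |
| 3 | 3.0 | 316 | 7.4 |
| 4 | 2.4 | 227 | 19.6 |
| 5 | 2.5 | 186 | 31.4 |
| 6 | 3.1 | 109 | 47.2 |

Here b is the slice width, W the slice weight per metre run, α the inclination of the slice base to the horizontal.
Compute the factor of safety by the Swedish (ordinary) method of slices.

FS = 3.24

Ordinary method of slices: FS = Σ[c'·Δl_i + (W_i cosα_i)·tanφ'] / Σ W_i sinα_i, with Δl_i = b_i / cosα_i.
Slice 1: Δl = 2.6/cos(-10.9°) = 2.648 m; N'_1 = 96·cos(-10.9°) = 94.3; c'Δl = 39.98; W sinα = -18.2
Slice 2: Δl = 1.4/cos(-2.2°) = 1.401 m; N'_2 = 124·cos(-2.2°) = 123.9; c'Δl = 21.16; W sinα = -4.8
Slice 3: Δl = 3.0/cos7.4° = 3.025 m; N'_3 = 316·cos7.4° = 313.4; c'Δl = 45.68; W sinα = 40.7
Slice 4: Δl = 2.4/cos19.6° = 2.548 m; N'_4 = 227·cos19.6° = 213.8; c'Δl = 38.47; W sinα = 76.1
Slice 5: Δl = 2.5/cos31.4° = 2.929 m; N'_5 = 186·cos31.4° = 158.8; c'Δl = 44.23; W sinα = 96.9
Slice 6: Δl = 3.1/cos47.2° = 4.563 m; N'_6 = 109·cos47.2° = 74.1; c'Δl = 68.89; W sinα = 80.0
Σc'Δl = 258.4 kN/m; ΣN' = 978.2 kN/m; ΣW sinα = 270.8 kN/m
Resisting = 258.4 + 978.2·tan32.3° = 258.4 + 618.4 = 876.8 kN/m
FS = 876.8 / 270.8 = 3.238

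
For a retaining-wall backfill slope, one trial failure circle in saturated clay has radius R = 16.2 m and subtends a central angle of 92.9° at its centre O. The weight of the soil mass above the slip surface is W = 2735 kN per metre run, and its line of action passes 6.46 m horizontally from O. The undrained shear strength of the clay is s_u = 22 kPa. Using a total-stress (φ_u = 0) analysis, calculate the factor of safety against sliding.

Taking moments about the centre O, the resisting moment is provided by the undrained shear strength acting along the arc:
Arc length L_a = R·θ = 16.2·(92.9°·π/180) = 16.2·1.6214 = 26.27 m
M_R = s_u·L_a·R = 22·26.27·16.2 = 9361.5 kN·m/m
M_D = W·d = 2735·6.46 = 17668.1 kN·m/m
FS = M_R / M_D = 9361.5 / 17668.1 = 0.530

FS = 0.53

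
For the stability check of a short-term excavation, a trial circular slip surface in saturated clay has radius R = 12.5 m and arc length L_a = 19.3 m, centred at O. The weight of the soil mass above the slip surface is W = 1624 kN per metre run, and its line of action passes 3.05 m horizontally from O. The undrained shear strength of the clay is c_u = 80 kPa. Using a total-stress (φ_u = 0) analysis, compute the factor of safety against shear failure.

Taking moments about the centre O, the resisting moment is provided by the undrained shear strength acting along the arc:
M_R = c_u·L_a·R = 80·19.30·12.5 = 19300.0 kN·m/m
M_D = W·d = 1624·3.05 = 4953.2 kN·m/m
FS = M_R / M_D = 19300.0 / 4953.2 = 3.896

FS = 3.90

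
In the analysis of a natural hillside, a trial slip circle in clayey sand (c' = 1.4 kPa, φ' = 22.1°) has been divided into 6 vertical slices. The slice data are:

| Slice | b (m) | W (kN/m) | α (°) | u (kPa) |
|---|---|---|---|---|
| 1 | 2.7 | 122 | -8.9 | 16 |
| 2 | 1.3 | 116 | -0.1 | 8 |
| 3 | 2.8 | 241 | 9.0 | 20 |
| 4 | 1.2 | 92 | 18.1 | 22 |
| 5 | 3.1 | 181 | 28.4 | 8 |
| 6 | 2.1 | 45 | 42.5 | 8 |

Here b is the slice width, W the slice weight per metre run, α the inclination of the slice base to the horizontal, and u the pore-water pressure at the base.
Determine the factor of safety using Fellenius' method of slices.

FS = 1.53

Ordinary method of slices: FS = Σ[c'·Δl_i + (W_i cosα_i − u_i·Δl_i)·tanφ'] / Σ W_i sinα_i, with Δl_i = b_i / cosα_i.
Slice 1: Δl = 2.7/cos(-8.9°) = 2.733 m; N'_1 = 122·cos(-8.9°) − 16·2.733 = 76.8; c'Δl = 3.83; W sinα = -18.9
Slice 2: Δl = 1.3/cos(-0.1°) = 1.300 m; N'_2 = 116·cos(-0.1°) − 8·1.300 = 105.6; c'Δl = 1.82; W sinα = -0.2
Slice 3: Δl = 2.8/cos9.0° = 2.835 m; N'_3 = 241·cos9.0° − 20·2.835 = 181.3; c'Δl = 3.97; W sinα = 37.7
Slice 4: Δl = 1.2/cos18.1° = 1.262 m; N'_4 = 92·cos18.1° − 22·1.262 = 59.7; c'Δl = 1.77; W sinα = 28.6
Slice 5: Δl = 3.1/cos28.4° = 3.524 m; N'_5 = 181·cos28.4° − 8·3.524 = 131.0; c'Δl = 4.93; W sinα = 86.1
Slice 6: Δl = 2.1/cos42.5° = 2.848 m; N'_6 = 45·cos42.5° − 8·2.848 = 10.4; c'Δl = 3.99; W sinα = 30.4
Σc'Δl = 20.3 kN/m; ΣN' = 564.8 kN/m; ΣW sinα = 163.7 kN/m
Resisting = 20.3 + 564.8·tan22.1° = 20.3 + 229.4 = 249.7 kN/m
FS = 249.7 / 163.7 = 1.525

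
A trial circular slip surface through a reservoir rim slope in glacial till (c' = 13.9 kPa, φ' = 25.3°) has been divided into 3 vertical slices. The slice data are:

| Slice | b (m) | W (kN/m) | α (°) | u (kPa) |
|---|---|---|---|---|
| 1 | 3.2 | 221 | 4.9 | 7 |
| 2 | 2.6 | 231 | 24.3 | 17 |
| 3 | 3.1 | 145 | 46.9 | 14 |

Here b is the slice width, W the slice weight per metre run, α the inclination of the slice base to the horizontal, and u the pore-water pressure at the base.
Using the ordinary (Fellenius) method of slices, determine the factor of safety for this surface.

FS = 1.52

Ordinary method of slices: FS = Σ[c'·Δl_i + (W_i cosα_i − u_i·Δl_i)·tanφ'] / Σ W_i sinα_i, with Δl_i = b_i / cosα_i.
Slice 1: Δl = 3.2/cos4.9° = 3.212 m; N'_1 = 221·cos4.9° − 7·3.212 = 197.7; c'Δl = 44.64; W sinα = 18.9
Slice 2: Δl = 2.6/cos24.3° = 2.853 m; N'_2 = 231·cos24.3° − 17·2.853 = 162.0; c'Δl = 39.65; W sinα = 95.1
Slice 3: Δl = 3.1/cos46.9° = 4.537 m; N'_3 = 145·cos46.9° − 14·4.537 = 35.6; c'Δl = 63.06; W sinα = 105.9
Σc'Δl = 147.4 kN/m; ΣN' = 395.3 kN/m; ΣW sinα = 219.8 kN/m
Resisting = 147.4 + 395.3·tan25.3° = 147.4 + 186.9 = 334.2 kN/m
FS = 334.2 / 219.8 = 1.520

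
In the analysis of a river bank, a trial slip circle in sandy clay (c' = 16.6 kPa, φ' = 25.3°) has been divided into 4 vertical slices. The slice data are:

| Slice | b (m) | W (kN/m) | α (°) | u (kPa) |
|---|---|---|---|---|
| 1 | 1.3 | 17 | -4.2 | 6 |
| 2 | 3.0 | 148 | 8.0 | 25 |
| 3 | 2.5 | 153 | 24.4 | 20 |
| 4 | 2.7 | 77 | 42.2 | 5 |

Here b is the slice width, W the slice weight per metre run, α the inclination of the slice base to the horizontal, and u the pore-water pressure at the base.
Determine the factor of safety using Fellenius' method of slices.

Ordinary method of slices: FS = Σ[c'·Δl_i + (W_i cosα_i − u_i·Δl_i)·tanφ'] / Σ W_i sinα_i, with Δl_i = b_i / cosα_i.
Slice 1: Δl = 1.3/cos(-4.2°) = 1.304 m; N'_1 = 17·cos(-4.2°) − 6·1.304 = 9.1; c'Δl = 21.64; W sinα = -1.2
Slice 2: Δl = 3.0/cos8.0° = 3.029 m; N'_2 = 148·cos8.0° − 25·3.029 = 70.8; c'Δl = 50.29; W sinα = 20.6
Slice 3: Δl = 2.5/cos24.4° = 2.745 m; N'_3 = 153·cos24.4° − 20·2.745 = 84.4; c'Δl = 45.57; W sinα = 63.2
Slice 4: Δl = 2.7/cos42.2° = 3.645 m; N'_4 = 77·cos42.2° − 5·3.645 = 38.8; c'Δl = 60.50; W sinα = 51.7
Σc'Δl = 178.0 kN/m; ΣN' = 203.2 kN/m; ΣW sinα = 134.3 kN/m
Resisting = 178.0 + 203.2·tan25.3° = 178.0 + 96.1 = 274.1 kN/m
FS = 274.1 / 134.3 = 2.041

FS = 2.04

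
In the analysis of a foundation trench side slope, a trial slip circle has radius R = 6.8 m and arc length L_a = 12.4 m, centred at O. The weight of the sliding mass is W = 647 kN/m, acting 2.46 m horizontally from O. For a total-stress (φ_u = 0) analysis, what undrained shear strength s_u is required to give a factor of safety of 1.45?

FS = s_u·L_a·R / (W·d), so s_u = FS·W·d / (L_a·R).
s_u = 1.45·647·2.46 / (12.40·6.8) = 2307.8 / 84.32 = 27.37 kPa

s_u = 27.4 kPa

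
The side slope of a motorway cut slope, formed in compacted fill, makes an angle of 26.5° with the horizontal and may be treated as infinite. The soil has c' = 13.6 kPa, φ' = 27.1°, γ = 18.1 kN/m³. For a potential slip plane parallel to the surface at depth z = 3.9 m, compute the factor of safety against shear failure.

For an infinite slope with a slip plane parallel to the surface (no pore pressure): FS = [c' + γz cos²β tanφ'] / [γz sinβ cosβ].
γz = 18.1·3.9 = 70.59 kN/m²
Numerator = 13.6 + 70.59·cos²26.5°·tan27.1° = 13.6 + 70.59·0.8009·0.5117 = 42.531 kPa
Denominator = 70.59·sin26.5°·cos26.5° = 70.59·0.4462·0.8949 = 28.188 kPa
FS = 42.531 / 28.188 = 1.509

FS = 1.51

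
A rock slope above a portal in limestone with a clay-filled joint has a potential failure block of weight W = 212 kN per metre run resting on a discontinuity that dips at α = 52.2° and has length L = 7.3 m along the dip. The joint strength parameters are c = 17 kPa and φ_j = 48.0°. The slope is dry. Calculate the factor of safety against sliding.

Resolving the block weight along and normal to the plane and applying the Mohr–Coulomb strength on the joint:
N' = W cosα = 212·cos52.2° = 129.9 kN/m
Driving force T = W sinα = 212·sin52.2° = 167.5 kN/m
Resisting force R = c·L + N'·tanφ_j = 17·7.3 + 129.9·tan48.0° = 124.1 + 144.3 = 268.4 kN/m
FS = R / T = 268.4 / 167.5 = 1.602

FS = 1.60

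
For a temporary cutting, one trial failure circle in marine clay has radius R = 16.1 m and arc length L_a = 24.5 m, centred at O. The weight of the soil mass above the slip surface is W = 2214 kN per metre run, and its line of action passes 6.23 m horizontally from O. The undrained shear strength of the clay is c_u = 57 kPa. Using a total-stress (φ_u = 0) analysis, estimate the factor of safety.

FS = 1.63

Taking moments about the centre O, the resisting moment is provided by the undrained shear strength acting along the arc:
M_R = c_u·L_a·R = 57·24.50·16.1 = 22483.7 kN·m/m
M_D = W·d = 2214·6.23 = 13793.2 kN·m/m
FS = M_R / M_D = 22483.7 / 13793.2 = 1.630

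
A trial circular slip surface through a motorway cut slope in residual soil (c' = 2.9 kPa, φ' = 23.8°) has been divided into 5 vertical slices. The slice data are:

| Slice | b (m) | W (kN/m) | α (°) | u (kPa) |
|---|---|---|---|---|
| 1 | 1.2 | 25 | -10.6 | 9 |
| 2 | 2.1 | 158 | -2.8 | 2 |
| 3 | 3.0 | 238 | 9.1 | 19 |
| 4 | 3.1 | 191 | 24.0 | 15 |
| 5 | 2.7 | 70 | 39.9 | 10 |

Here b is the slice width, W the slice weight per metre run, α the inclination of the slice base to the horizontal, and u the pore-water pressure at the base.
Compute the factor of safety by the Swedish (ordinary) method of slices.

FS = 1.71

Ordinary method of slices: FS = Σ[c'·Δl_i + (W_i cosα_i − u_i·Δl_i)·tanφ'] / Σ W_i sinα_i, with Δl_i = b_i / cosα_i.
Slice 1: Δl = 1.2/cos(-10.6°) = 1.221 m; N'_1 = 25·cos(-10.6°) − 9·1.221 = 13.6; c'Δl = 3.54; W sinα = -4.6
Slice 2: Δl = 2.1/cos(-2.8°) = 2.103 m; N'_2 = 158·cos(-2.8°) − 2·2.103 = 153.6; c'Δl = 6.10; W sinα = -7.7
Slice 3: Δl = 3.0/cos9.1° = 3.038 m; N'_3 = 238·cos9.1° − 19·3.038 = 177.3; c'Δl = 8.81; W sinα = 37.6
Slice 4: Δl = 3.1/cos24.0° = 3.393 m; N'_4 = 191·cos24.0° − 15·3.393 = 123.6; c'Δl = 9.84; W sinα = 77.7
Slice 5: Δl = 2.7/cos39.9° = 3.519 m; N'_5 = 70·cos39.9° − 10·3.519 = 18.5; c'Δl = 10.21; W sinα = 44.9
Σc'Δl = 38.5 kN/m; ΣN' = 486.6 kN/m; ΣW sinα = 147.9 kN/m
Resisting = 38.5 + 486.6·tan23.8° = 38.5 + 214.6 = 253.1 kN/m
FS = 253.1 / 147.9 = 1.711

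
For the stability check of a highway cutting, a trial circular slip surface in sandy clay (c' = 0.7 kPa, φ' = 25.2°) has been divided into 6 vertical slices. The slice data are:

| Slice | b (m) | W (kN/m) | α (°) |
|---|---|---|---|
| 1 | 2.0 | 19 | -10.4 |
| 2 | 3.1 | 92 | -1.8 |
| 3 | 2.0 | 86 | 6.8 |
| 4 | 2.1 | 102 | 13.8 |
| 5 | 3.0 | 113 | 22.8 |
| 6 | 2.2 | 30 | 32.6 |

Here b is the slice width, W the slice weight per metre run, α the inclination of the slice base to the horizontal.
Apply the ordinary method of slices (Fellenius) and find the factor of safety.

Ordinary method of slices: FS = Σ[c'·Δl_i + (W_i cosα_i)·tanφ'] / Σ W_i sinα_i, with Δl_i = b_i / cosα_i.
Slice 1: Δl = 2.0/cos(-10.4°) = 2.033 m; N'_1 = 19·cos(-10.4°) = 18.7; c'Δl = 1.42; W sinα = -3.4
Slice 2: Δl = 3.1/cos(-1.8°) = 3.102 m; N'_2 = 92·cos(-1.8°) = 92.0; c'Δl = 2.17; W sinα = -2.9
Slice 3: Δl = 2.0/cos6.8° = 2.014 m; N'_3 = 86·cos6.8° = 85.4; c'Δl = 1.41; W sinα = 10.2
Slice 4: Δl = 2.1/cos13.8° = 2.162 m; N'_4 = 102·cos13.8° = 99.1; c'Δl = 1.51; W sinα = 24.3
Slice 5: Δl = 3.0/cos22.8° = 3.254 m; N'_5 = 113·cos22.8° = 104.2; c'Δl = 2.28; W sinα = 43.8
Slice 6: Δl = 2.2/cos32.6° = 2.611 m; N'_6 = 30·cos32.6° = 25.3; c'Δl = 1.83; W sinα = 16.2
Σc'Δl = 10.6 kN/m; ΣN' = 424.5 kN/m; ΣW sinα = 88.1 kN/m
Resisting = 10.6 + 424.5·tan25.2° = 10.6 + 199.8 = 210.4 kN/m
FS = 210.4 / 88.1 = 2.387

FS = 2.39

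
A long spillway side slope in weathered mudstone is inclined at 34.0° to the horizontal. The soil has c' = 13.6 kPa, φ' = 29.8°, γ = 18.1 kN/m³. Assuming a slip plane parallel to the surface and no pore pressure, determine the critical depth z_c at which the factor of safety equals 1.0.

z_c = 10.74 m

Setting FS = 1.00 in FS = [c' + γz cos²β tanφ'] / [γz sinβ cosβ] and solving for z:
z = c' / [γ cosβ (FS·sinβ − cosβ·tanφ')]
  = 13.6 / [18.1·cos34.0°·(1.00·sin34.0° − cos34.0°·tan29.8°)]
  = 13.6 / [18.1·0.8290·(1.00·0.5592 − 0.8290·0.5727)]
  = 13.6 / 1.2665 = 10.739 m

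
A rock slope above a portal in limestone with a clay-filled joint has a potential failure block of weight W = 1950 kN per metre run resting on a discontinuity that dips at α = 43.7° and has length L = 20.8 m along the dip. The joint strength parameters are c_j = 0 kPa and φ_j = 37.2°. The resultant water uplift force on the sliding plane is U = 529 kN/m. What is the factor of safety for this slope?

FS = 0.50

Resolving the block weight along and normal to the plane and applying the Mohr–Coulomb strength on the joint:
N' = W cosα − U = 1950·cos43.7° − 529 = 880.8 kN/m
Driving force T = W sinα = 1950·sin43.7° = 1347.2 kN/m
Resisting force R = c_j·L + N'·tanφ_j = 0·20.8 + 880.8·tan37.2° = 0.0 + 668.6 = 668.6 kN/m
FS = R / T = 668.6 / 1347.2 = 0.496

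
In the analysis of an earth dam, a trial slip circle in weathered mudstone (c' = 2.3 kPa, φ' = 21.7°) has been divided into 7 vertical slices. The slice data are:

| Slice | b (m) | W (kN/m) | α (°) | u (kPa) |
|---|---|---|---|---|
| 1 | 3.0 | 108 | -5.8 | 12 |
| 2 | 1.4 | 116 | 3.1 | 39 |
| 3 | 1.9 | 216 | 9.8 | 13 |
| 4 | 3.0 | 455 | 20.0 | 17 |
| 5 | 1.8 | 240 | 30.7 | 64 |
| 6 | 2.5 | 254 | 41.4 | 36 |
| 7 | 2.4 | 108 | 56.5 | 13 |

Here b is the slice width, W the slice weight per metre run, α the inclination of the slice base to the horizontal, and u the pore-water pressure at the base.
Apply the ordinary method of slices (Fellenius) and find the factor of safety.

FS = 0.67

Ordinary method of slices: FS = Σ[c'·Δl_i + (W_i cosα_i − u_i·Δl_i)·tanφ'] / Σ W_i sinα_i, with Δl_i = b_i / cosα_i.
Slice 1: Δl = 3.0/cos(-5.8°) = 3.015 m; N'_1 = 108·cos(-5.8°) − 12·3.015 = 71.3; c'Δl = 6.94; W sinα = -10.9
Slice 2: Δl = 1.4/cos3.1° = 1.402 m; N'_2 = 116·cos3.1° − 39·1.402 = 61.2; c'Δl = 3.22; W sinα = 6.3
Slice 3: Δl = 1.9/cos9.8° = 1.928 m; N'_3 = 216·cos9.8° − 13·1.928 = 187.8; c'Δl = 4.43; W sinα = 36.8
Slice 4: Δl = 3.0/cos20.0° = 3.193 m; N'_4 = 455·cos20.0° − 17·3.193 = 373.3; c'Δl = 7.34; W sinα = 155.6
Slice 5: Δl = 1.8/cos30.7° = 2.093 m; N'_5 = 240·cos30.7° − 64·2.093 = 72.4; c'Δl = 4.81; W sinα = 122.5
Slice 6: Δl = 2.5/cos41.4° = 3.333 m; N'_6 = 254·cos41.4° − 36·3.333 = 70.5; c'Δl = 7.67; W sinα = 168.0
Slice 7: Δl = 2.4/cos56.5° = 4.348 m; N'_7 = 108·cos56.5° − 13·4.348 = 3.1; c'Δl = 10.00; W sinα = 90.1
Σc'Δl = 44.4 kN/m; ΣN' = 839.5 kN/m; ΣW sinα = 568.3 kN/m
Resisting = 44.4 + 839.5·tan21.7° = 44.4 + 334.1 = 378.5 kN/m
FS = 378.5 / 568.3 = 0.666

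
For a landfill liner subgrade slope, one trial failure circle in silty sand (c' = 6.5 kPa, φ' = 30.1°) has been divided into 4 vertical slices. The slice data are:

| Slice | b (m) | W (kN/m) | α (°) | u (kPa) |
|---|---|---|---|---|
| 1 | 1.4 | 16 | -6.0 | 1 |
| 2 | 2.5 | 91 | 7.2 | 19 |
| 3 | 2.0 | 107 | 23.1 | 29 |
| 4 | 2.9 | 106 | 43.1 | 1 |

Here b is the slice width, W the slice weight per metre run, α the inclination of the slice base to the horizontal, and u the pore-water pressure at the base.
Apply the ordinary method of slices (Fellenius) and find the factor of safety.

FS = 1.30

Ordinary method of slices: FS = Σ[c'·Δl_i + (W_i cosα_i − u_i·Δl_i)·tanφ'] / Σ W_i sinα_i, with Δl_i = b_i / cosα_i.
Slice 1: Δl = 1.4/cos(-6.0°) = 1.408 m; N'_1 = 16·cos(-6.0°) − 1·1.408 = 14.5; c'Δl = 9.15; W sinα = -1.7
Slice 2: Δl = 2.5/cos7.2° = 2.520 m; N'_2 = 91·cos7.2° − 19·2.520 = 42.4; c'Δl = 16.38; W sinα = 11.4
Slice 3: Δl = 2.0/cos23.1° = 2.174 m; N'_3 = 107·cos23.1° − 29·2.174 = 35.4; c'Δl = 14.13; W sinα = 42.0
Slice 4: Δl = 2.9/cos43.1° = 3.972 m; N'_4 = 106·cos43.1° − 1·3.972 = 73.4; c'Δl = 25.82; W sinα = 72.4
Σc'Δl = 65.5 kN/m; ΣN' = 165.7 kN/m; ΣW sinα = 124.1 kN/m
Resisting = 65.5 + 165.7·tan30.1° = 65.5 + 96.1 = 161.5 kN/m
FS = 161.5 / 124.1 = 1.301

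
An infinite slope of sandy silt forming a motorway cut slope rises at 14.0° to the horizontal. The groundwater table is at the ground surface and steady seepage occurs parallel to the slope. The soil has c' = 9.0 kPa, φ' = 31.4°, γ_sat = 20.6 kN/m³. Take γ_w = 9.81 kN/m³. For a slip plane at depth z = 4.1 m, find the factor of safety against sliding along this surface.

With seepage parallel to the slope and the water table at the surface, the effective normal stress on the slip plane uses the buoyant unit weight γ' = γ_sat − γ_w while the driving shear stress uses γ_sat:
FS = [c' + γ' z cos²β tanφ'] / [γ_sat z sinβ cosβ]
γ' = 20.6 − 9.81 = 10.79 kN/m³
Numerator = 9.0 + 10.79·4.1·cos²14.0°·tan31.4° = 9.0 + 10.79·4.1·0.9415·0.6104 = 34.423 kPa
Denominator = 20.6·4.1·sin14.0°·cos14.0° = 20.6·4.1·0.2419·0.9703 = 19.826 kPa
FS = 34.423 / 19.826 = 1.736

FS = 1.74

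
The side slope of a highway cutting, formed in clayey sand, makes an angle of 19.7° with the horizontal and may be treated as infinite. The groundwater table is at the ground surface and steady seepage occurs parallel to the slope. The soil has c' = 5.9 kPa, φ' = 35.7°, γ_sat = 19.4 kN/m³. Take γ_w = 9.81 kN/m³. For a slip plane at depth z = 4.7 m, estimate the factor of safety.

With seepage parallel to the slope and the water table at the surface, the effective normal stress on the slip plane uses the buoyant unit weight γ' = γ_sat − γ_w while the driving shear stress uses γ_sat:
FS = [c' + γ' z cos²β tanφ'] / [γ_sat z sinβ cosβ]
γ' = 19.4 − 9.81 = 9.59 kN/m³
Numerator = 5.9 + 9.59·4.7·cos²19.7°·tan35.7° = 5.9 + 9.59·4.7·0.8864·0.7186 = 34.608 kPa
Denominator = 19.4·4.7·sin19.7°·cos19.7° = 19.4·4.7·0.3371·0.9415 = 28.937 kPa
FS = 34.608 / 28.937 = 1.196

FS = 1.20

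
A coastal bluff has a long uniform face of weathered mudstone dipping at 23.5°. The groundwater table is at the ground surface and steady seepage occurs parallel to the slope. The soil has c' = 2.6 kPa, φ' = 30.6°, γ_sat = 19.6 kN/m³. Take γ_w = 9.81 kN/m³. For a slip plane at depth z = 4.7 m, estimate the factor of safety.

FS = 0.76

With seepage parallel to the slope and the water table at the surface, the effective normal stress on the slip plane uses the buoyant unit weight γ' = γ_sat − γ_w while the driving shear stress uses γ_sat:
FS = [c' + γ' z cos²β tanφ'] / [γ_sat z sinβ cosβ]
γ' = 19.6 − 9.81 = 9.79 kN/m³
Numerator = 2.6 + 9.79·4.7·cos²23.5°·tan30.6° = 2.6 + 9.79·4.7·0.8410·0.5914 = 25.485 kPa
Denominator = 19.6·4.7·sin23.5°·cos23.5° = 19.6·4.7·0.3987·0.9171 = 33.686 kPa
FS = 25.485 / 33.686 = 0.757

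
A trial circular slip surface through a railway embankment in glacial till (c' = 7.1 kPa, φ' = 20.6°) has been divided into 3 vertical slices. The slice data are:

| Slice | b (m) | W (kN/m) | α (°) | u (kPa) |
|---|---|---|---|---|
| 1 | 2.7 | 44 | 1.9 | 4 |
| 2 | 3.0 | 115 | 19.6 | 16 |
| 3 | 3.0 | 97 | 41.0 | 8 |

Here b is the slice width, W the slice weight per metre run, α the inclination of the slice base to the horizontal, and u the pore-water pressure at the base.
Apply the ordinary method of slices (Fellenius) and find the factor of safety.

FS = 1.15

Ordinary method of slices: FS = Σ[c'·Δl_i + (W_i cosα_i − u_i·Δl_i)·tanφ'] / Σ W_i sinα_i, with Δl_i = b_i / cosα_i.
Slice 1: Δl = 2.7/cos1.9° = 2.701 m; N'_1 = 44·cos1.9° − 4·2.701 = 33.2; c'Δl = 19.18; W sinα = 1.5
Slice 2: Δl = 3.0/cos19.6° = 3.185 m; N'_2 = 115·cos19.6° − 16·3.185 = 57.4; c'Δl = 22.61; W sinα = 38.6
Slice 3: Δl = 3.0/cos41.0° = 3.975 m; N'_3 = 97·cos41.0° − 8·3.975 = 41.4; c'Δl = 28.22; W sinα = 63.6
Σc'Δl = 70.0 kN/m; ΣN' = 132.0 kN/m; ΣW sinα = 103.7 kN/m
Resisting = 70.0 + 132.0·tan20.6° = 70.0 + 49.6 = 119.6 kN/m
FS = 119.6 / 103.7 = 1.154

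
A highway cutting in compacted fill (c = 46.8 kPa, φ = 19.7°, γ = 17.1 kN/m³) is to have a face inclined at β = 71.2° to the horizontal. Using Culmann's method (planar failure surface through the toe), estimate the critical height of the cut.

H_c = 25.85 m

Culmann's analysis gives the critical failure plane at α_cr = (β + φ)/2 = (71.2 + 19.7)/2 = 45.5°, and the critical height
H_c = (4c/γ) · sinβ cosφ / [1 − cos(β − φ)]
    = (4·46.8/17.1) · sin71.2°·cos19.7° / [1 − cos(51.5°)]
    = 10.947 · 0.9466·0.9415 / [1 − 0.6225]
    = 10.947 · 0.8912 / 0.3775
    = 25.85 m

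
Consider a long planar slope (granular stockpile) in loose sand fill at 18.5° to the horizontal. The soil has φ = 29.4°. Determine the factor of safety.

For a dry cohesionless infinite slope the factor of safety is FS = tanφ / tanβ.
FS = tan29.4° / tan18.5° = 0.5635 / 0.3346 = 1.684

FS = 1.68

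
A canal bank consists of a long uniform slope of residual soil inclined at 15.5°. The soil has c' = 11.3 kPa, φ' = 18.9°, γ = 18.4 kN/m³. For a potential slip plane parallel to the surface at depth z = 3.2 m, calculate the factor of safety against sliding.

FS = 1.98

For an infinite slope with a slip plane parallel to the surface (no pore pressure): FS = [c' + γz cos²β tanφ'] / [γz sinβ cosβ].
γz = 18.4·3.2 = 58.88 kN/m²
Numerator = 11.3 + 58.88·cos²15.5°·tan18.9° = 11.3 + 58.88·0.9286·0.3424 = 30.019 kPa
Denominator = 58.88·sin15.5°·cos15.5° = 58.88·0.2672·0.9636 = 15.163 kPa
FS = 30.019 / 15.163 = 1.980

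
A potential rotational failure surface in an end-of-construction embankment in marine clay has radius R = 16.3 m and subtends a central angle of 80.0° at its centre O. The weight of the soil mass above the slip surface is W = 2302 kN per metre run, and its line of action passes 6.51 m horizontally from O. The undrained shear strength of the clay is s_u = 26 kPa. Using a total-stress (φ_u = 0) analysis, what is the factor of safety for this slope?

Taking moments about the centre O, the resisting moment is provided by the undrained shear strength acting along the arc:
Arc length L_a = R·θ = 16.3·(80.0°·π/180) = 16.3·1.3963 = 22.76 m
M_R = s_u·L_a·R = 26·22.76·16.3 = 9645.3 kN·m/m
M_D = W·d = 2302·6.51 = 14986.0 kN·m/m
FS = M_R / M_D = 9645.3 / 14986.0 = 0.644

FS = 0.64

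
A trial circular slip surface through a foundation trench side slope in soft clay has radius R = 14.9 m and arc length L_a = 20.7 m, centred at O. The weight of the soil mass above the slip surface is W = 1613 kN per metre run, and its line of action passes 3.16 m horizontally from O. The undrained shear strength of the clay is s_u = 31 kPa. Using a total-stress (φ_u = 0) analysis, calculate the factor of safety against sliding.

FS = 1.88

Taking moments about the centre O, the resisting moment is provided by the undrained shear strength acting along the arc:
M_R = s_u·L_a·R = 31·20.70·14.9 = 9561.3 kN·m/m
M_D = W·d = 1613·3.16 = 5097.1 kN·m/m
FS = M_R / M_D = 9561.3 / 5097.1 = 1.876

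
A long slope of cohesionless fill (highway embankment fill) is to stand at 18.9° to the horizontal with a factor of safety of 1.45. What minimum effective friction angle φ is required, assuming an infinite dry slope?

FS = tanφ/tanβ ⇒ tanφ = FS · tanβ = 1.45 · tan18.9° = 0.4964
φ = arctan(0.4964) = 26.40°

φ = 26.4°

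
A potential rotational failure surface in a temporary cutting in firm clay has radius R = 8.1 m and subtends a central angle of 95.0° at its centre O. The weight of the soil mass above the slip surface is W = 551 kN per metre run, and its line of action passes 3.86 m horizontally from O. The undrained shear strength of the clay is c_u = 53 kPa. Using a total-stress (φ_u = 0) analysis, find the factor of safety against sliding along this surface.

FS = 2.71

Taking moments about the centre O, the resisting moment is provided by the undrained shear strength acting along the arc:
Arc length L_a = R·θ = 8.1·(95.0°·π/180) = 8.1·1.6581 = 13.43 m
M_R = c_u·L_a·R = 53·13.43·8.1 = 5765.6 kN·m/m
M_D = W·d = 551·3.86 = 2126.9 kN·m/m
FS = M_R / M_D = 5765.6 / 2126.9 = 2.711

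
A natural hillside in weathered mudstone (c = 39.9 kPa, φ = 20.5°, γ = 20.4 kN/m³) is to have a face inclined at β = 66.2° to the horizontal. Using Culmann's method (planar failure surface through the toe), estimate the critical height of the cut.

H_c = 22.23 m

Culmann's analysis gives the critical failure plane at α_cr = (β + φ)/2 = (66.2 + 20.5)/2 = 43.4°, and the critical height
H_c = (4c/γ) · sinβ cosφ / [1 − cos(β − φ)]
    = (4·39.9/20.4) · sin66.2°·cos20.5° / [1 − cos(45.7°)]
    = 7.824 · 0.9150·0.9367 / [1 − 0.6984]
    = 7.824 · 0.8570 / 0.3016
    = 22.23 m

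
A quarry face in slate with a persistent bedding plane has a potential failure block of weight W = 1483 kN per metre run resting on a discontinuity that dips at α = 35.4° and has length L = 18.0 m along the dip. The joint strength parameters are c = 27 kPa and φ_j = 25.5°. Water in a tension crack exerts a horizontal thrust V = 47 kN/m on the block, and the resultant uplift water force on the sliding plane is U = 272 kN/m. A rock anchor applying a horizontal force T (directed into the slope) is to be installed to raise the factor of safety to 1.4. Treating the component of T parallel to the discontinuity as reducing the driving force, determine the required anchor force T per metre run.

Resolving forces along and normal to the sliding plane, with the horizontal anchor force T adding T·sinα to the effective normal force and T·cosα acting up the plane against the driving force:
FS = [cL + (W cosα − U − V sinα + T sinα) tanφ_j] / [W sinα + V cosα − T cosα]
Without the anchor: N' = 909.6 kN/m, driving T_d = 897.4 kN/m, resisting R = 27·18.0 + 909.6·tan25.5° = 919.9 kN/m, FS = 1.03.
Setting FS = 1.4 and solving for T:
1.4·(897.4 − T cos35.4°) = 919.9 + T sin35.4°·tan25.5°
T·(sin35.4°·tan25.5° + 1.4·cos35.4°) = 1.4·897.4 − 919.9
T·(0.5793·0.4770 + 1.4·0.8151) = 1256.3 − 919.9 = 336.5
T·1.4175 = 336.5
T = 237.4 kN/m

T = 237 kN/m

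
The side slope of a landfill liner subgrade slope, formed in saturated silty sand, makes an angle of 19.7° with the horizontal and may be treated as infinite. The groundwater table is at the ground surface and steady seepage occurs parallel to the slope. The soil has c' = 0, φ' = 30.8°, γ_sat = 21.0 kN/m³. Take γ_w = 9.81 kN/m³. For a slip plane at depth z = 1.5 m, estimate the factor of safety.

With seepage parallel to the slope and the water table at the surface, the effective normal stress on the slip plane uses the buoyant unit weight γ' = γ_sat − γ_w while the driving shear stress uses γ_sat:
FS = [c' + γ' z cos²β tanφ'] / [γ_sat z sinβ cosβ]
(For c' = 0 this reduces to FS = (γ'/γ_sat)·tanφ'/tanβ.)
γ' = 21.0 − 9.81 = 11.19 kN/m³
Numerator = 0.0 + 11.19·1.5·cos²19.7°·tan30.8° = 0.0 + 11.19·1.5·0.8864·0.5961 = 8.869 kPa
Denominator = 21.0·1.5·sin19.7°·cos19.7° = 21.0·1.5·0.3371·0.9415 = 9.997 kPa
FS = 8.869 / 9.997 = 0.887

FS = 0.89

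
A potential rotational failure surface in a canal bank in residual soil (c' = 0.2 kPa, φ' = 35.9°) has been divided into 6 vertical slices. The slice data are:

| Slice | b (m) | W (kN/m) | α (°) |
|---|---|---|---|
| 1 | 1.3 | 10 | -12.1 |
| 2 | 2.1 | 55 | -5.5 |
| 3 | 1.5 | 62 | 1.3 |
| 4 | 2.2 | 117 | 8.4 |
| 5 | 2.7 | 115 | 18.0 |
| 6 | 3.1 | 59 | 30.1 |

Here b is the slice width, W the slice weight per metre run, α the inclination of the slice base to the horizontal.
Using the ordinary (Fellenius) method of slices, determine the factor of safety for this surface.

FS = 3.86

Ordinary method of slices: FS = Σ[c'·Δl_i + (W_i cosα_i)·tanφ'] / Σ W_i sinα_i, with Δl_i = b_i / cosα_i.
Slice 1: Δl = 1.3/cos(-12.1°) = 1.330 m; N'_1 = 10·cos(-12.1°) = 9.8; c'Δl = 0.27; W sinα = -2.1
Slice 2: Δl = 2.1/cos(-5.5°) = 2.110 m; N'_2 = 55·cos(-5.5°) = 54.7; c'Δl = 0.42; W sinα = -5.3
Slice 3: Δl = 1.5/cos1.3° = 1.500 m; N'_3 = 62·cos1.3° = 62.0; c'Δl = 0.30; W sinα = 1.4
Slice 4: Δl = 2.2/cos8.4° = 2.224 m; N'_4 = 117·cos8.4° = 115.7; c'Δl = 0.44; W sinα = 17.1
Slice 5: Δl = 2.7/cos18.0° = 2.839 m; N'_5 = 115·cos18.0° = 109.4; c'Δl = 0.57; W sinα = 35.5
Slice 6: Δl = 3.1/cos30.1° = 3.583 m; N'_6 = 59·cos30.1° = 51.0; c'Δl = 0.72; W sinα = 29.6
Σc'Δl = 2.7 kN/m; ΣN' = 402.7 kN/m; ΣW sinα = 76.3 kN/m
Resisting = 2.7 + 402.7·tan35.9° = 2.7 + 291.5 = 294.2 kN/m
FS = 294.2 / 76.3 = 3.858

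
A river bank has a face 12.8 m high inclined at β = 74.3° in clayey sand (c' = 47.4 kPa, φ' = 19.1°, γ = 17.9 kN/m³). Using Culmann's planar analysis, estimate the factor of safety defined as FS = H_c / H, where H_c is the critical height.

H_c = (4c'/γ) · sinβ cosφ' / [1 − cos(β − φ')]
    = (4·47.4/17.9) · sin74.3°·cos19.1° / [1 − cos55.2°]
    = 10.592 · 0.9097 / 0.4293 = 22.45 m
FS = H_c / H = 22.45 / 12.8 = 1.754

FS = 1.75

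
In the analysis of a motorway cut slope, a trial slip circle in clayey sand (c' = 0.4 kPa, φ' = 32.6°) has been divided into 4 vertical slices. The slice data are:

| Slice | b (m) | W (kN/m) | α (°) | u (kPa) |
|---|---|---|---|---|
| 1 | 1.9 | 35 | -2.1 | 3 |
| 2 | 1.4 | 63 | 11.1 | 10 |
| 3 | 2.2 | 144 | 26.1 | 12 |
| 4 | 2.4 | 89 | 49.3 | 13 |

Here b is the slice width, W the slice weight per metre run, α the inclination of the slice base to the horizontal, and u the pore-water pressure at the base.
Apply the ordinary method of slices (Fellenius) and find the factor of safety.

FS = 0.87

Ordinary method of slices: FS = Σ[c'·Δl_i + (W_i cosα_i − u_i·Δl_i)·tanφ'] / Σ W_i sinα_i, with Δl_i = b_i / cosα_i.
Slice 1: Δl = 1.9/cos(-2.1°) = 1.901 m; N'_1 = 35·cos(-2.1°) − 3·1.901 = 29.3; c'Δl = 0.76; W sinα = -1.3
Slice 2: Δl = 1.4/cos11.1° = 1.427 m; N'_2 = 63·cos11.1° − 10·1.427 = 47.6; c'Δl = 0.57; W sinα = 12.1
Slice 3: Δl = 2.2/cos26.1° = 2.450 m; N'_3 = 144·cos26.1° − 12·2.450 = 99.9; c'Δl = 0.98; W sinα = 63.4
Slice 4: Δl = 2.4/cos49.3° = 3.680 m; N'_4 = 89·cos49.3° − 13·3.680 = 10.2; c'Δl = 1.47; W sinα = 67.5
Σc'Δl = 3.8 kN/m; ΣN' = 186.9 kN/m; ΣW sinα = 141.7 kN/m
Resisting = 3.8 + 186.9·tan32.6° = 3.8 + 119.6 = 123.3 kN/m
FS = 123.3 / 141.7 = 0.871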